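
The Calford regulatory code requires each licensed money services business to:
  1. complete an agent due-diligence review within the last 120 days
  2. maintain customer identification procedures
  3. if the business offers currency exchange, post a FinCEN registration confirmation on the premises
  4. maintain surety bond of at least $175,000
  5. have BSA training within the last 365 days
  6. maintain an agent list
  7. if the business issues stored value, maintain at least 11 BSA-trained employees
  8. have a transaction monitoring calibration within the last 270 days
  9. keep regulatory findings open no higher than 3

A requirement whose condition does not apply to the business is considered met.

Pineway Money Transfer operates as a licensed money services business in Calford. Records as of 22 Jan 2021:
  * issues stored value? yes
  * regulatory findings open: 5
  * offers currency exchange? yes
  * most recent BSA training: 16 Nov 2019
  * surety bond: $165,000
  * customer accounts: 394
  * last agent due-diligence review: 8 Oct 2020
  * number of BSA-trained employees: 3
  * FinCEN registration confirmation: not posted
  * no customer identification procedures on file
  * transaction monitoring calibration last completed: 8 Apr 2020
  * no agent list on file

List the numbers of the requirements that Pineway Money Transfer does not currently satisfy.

2, 3, 4, 5, 6, 7, 8, 9

1. agent due-diligence review 106 days ago vs limit 120 → met
2. customer identification procedures absent → not met
3. condition 'offers currency exchange' holds; FinCEN registration confirmation absent → not met
4. surety bond $165,000 < $175,000 → not met
5. BSA training 433 days ago vs limit 365 → not met
6. agent list absent → not met
7. condition 'issues stored value' holds; BSA-trained employees 3 < 11 → not met
8. transaction monitoring calibration 289 days ago vs limit 270 → not met
9. regulatory findings open 5 > 3 → not met
Not met: 2, 3, 4, 5, 6, 7, 8, 9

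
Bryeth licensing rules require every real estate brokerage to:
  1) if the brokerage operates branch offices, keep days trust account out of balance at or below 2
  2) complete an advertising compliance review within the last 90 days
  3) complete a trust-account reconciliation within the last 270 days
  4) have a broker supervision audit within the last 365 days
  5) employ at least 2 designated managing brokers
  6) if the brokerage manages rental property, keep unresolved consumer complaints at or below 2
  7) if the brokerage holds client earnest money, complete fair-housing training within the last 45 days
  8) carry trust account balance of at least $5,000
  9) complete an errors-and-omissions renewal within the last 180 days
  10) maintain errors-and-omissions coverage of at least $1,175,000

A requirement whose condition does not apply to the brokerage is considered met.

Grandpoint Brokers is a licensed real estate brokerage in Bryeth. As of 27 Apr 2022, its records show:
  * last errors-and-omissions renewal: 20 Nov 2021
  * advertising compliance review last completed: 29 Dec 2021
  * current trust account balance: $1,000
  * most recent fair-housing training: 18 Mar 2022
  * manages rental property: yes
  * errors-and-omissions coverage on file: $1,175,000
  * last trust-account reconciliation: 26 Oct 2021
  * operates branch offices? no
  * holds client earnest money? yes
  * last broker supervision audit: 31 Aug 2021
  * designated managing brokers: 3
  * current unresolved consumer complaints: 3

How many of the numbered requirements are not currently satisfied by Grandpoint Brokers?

3

1. condition 'operates branch offices' does not hold → requirement n/a → met
2. advertising compliance review 119 days ago vs limit 90 → not met
3. trust-account reconciliation 183 days ago vs limit 270 → met
4. broker supervision audit 239 days ago vs limit 365 → met
5. designated managing brokers 3 ≥ 2 → met
6. condition 'manages rental property' holds; unresolved consumer complaints 3 > 2 → not met
7. condition 'holds client earnest money' holds; fair-housing training 40 days ago vs limit 45 → met
8. trust account balance $1,000 < $5,000 → not met
9. errors-and-omissions renewal 158 days ago vs limit 180 → met
10. errors-and-omissions coverage $1,175,000 ≥ $1,175,000 → met
Not met: 3 of 10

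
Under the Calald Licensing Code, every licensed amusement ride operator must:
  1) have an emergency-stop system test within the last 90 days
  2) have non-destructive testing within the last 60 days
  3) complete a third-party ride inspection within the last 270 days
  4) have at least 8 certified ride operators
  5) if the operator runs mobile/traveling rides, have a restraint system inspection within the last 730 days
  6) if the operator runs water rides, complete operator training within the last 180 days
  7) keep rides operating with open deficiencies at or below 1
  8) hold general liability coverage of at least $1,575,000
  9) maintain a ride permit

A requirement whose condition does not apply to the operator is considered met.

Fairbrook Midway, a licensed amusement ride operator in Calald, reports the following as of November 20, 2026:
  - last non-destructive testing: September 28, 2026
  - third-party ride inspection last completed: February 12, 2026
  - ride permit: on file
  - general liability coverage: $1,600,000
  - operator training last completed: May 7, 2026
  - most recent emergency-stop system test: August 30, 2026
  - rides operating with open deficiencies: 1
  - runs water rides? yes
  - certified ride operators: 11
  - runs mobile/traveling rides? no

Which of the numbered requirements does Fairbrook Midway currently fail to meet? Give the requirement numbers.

3, 6

1. emergency-stop system test 82 days ago vs limit 90 → met
2. non-destructive testing 53 days ago vs limit 60 → met
3. third-party ride inspection 281 days ago vs limit 270 → not met
4. certified ride operators 11 ≥ 8 → met
5. condition 'runs mobile/traveling rides' does not hold → requirement n/a → met
6. condition 'runs water rides' holds; operator training 197 days ago vs limit 180 → not met
7. rides operating with open deficiencies 1 ≤ 1 → met
8. general liability coverage $1,600,000 ≥ $1,575,000 → met
9. ride permit present → met
Not met: 3, 6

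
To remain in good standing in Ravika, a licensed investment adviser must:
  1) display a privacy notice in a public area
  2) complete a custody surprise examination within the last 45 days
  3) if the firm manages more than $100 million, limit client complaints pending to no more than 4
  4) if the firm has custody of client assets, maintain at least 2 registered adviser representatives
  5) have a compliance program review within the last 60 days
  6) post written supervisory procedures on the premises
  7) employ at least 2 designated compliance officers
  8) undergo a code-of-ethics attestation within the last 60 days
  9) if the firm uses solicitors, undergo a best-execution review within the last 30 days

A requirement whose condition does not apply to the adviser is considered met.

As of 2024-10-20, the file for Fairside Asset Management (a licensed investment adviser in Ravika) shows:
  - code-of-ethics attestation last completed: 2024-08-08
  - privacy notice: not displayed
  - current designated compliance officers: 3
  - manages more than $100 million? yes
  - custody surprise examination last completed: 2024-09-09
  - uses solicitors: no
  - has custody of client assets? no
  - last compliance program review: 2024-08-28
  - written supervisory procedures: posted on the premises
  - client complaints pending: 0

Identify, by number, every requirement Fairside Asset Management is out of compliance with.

1, 8

1. privacy notice absent → not met
2. custody surprise examination 41 days ago vs limit 45 → met
3. condition 'manages more than $100 million' holds; client complaints pending 0 ≤ 4 → met
4. condition 'has custody of client assets' does not hold → requirement n/a → met
5. compliance program review 53 days ago vs limit 60 → met
6. written supervisory procedures present → met
7. designated compliance officers 3 ≥ 2 → met
8. code-of-ethics attestation 73 days ago vs limit 60 → not met
9. condition 'uses solicitors' does not hold → requirement n/a → met
Not met: 1, 8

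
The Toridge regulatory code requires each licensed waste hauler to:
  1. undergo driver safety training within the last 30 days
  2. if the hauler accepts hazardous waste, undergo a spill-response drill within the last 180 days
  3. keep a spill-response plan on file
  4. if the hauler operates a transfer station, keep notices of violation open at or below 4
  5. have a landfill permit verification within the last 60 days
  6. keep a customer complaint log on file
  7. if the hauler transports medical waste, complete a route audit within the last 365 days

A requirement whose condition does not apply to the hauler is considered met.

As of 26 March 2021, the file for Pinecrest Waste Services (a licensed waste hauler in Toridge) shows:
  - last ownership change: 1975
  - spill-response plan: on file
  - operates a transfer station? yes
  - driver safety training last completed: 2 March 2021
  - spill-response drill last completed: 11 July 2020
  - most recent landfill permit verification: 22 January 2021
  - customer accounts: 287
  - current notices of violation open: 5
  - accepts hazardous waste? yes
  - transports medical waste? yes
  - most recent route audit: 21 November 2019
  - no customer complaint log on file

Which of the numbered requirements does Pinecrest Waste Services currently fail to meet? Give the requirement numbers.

2, 4, 5, 6, 7

1. driver safety training 24 days ago vs limit 30 → met
2. condition 'accepts hazardous waste' holds; spill-response drill 258 days ago vs limit 180 → not met
3. spill-response plan present → met
4. condition 'operates a transfer station' holds; notices of violation open 5 > 4 → not met
5. landfill permit verification 63 days ago vs limit 60 → not met
6. customer complaint log absent → not met
7. condition 'transports medical waste' holds; route audit 491 days ago vs limit 365 → not met
Not met: 2, 4, 5, 6, 7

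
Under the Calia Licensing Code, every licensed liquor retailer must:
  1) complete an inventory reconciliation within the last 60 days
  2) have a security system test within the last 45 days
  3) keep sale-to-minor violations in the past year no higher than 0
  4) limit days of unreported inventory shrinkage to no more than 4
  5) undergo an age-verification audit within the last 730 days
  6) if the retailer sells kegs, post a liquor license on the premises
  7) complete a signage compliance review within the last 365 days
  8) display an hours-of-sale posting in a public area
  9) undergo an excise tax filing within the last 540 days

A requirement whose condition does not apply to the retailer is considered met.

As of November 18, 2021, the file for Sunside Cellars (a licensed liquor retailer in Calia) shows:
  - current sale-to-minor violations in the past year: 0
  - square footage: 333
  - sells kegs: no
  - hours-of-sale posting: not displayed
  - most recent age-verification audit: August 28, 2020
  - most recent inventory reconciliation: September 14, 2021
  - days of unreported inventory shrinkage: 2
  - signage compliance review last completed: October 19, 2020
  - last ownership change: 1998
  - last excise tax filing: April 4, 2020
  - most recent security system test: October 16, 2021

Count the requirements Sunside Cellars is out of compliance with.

1. inventory reconciliation 65 days ago vs limit 60 → not met
2. security system test 33 days ago vs limit 45 → met
3. sale-to-minor violations in the past year 0 ≤ 0 → met
4. days of unreported inventory shrinkage 2 ≤ 4 → met
5. age-verification audit 447 days ago vs limit 730 → met
6. condition 'sells kegs' does not hold → requirement n/a → met
7. signage compliance review 395 days ago vs limit 365 → not met
8. hours-of-sale posting absent → not met
9. excise tax filing 593 days ago vs limit 540 → not met
Not met: 4 of 9

4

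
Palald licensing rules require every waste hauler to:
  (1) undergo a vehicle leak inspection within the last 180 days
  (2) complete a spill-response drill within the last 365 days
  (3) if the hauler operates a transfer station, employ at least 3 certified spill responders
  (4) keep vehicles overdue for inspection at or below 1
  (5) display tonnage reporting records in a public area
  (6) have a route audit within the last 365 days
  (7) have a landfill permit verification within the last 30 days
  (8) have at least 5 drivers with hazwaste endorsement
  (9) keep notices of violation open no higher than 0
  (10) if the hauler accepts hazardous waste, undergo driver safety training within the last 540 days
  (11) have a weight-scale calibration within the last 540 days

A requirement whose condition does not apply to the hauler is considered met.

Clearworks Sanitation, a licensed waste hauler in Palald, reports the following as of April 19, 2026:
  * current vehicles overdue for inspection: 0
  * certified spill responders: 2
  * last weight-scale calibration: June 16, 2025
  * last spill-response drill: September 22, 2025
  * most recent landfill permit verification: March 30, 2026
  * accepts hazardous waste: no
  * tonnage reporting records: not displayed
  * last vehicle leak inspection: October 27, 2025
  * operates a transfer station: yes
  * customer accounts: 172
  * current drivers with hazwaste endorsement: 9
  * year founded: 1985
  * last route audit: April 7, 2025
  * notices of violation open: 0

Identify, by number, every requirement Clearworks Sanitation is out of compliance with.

3, 5, 6

1. vehicle leak inspection 174 days ago vs limit 180 → met
2. spill-response drill 209 days ago vs limit 365 → met
3. condition 'operates a transfer station' holds; certified spill responders 2 < 3 → not met
4. vehicles overdue for inspection 0 ≤ 1 → met
5. tonnage reporting records absent → not met
6. route audit 377 days ago vs limit 365 → not met
7. landfill permit verification 20 days ago vs limit 30 → met
8. drivers with hazwaste endorsement 9 ≥ 5 → met
9. notices of violation open 0 ≤ 0 → met
10. condition 'accepts hazardous waste' does not hold → requirement n/a → met
11. weight-scale calibration 307 days ago vs limit 540 → met
Not met: 3, 5, 6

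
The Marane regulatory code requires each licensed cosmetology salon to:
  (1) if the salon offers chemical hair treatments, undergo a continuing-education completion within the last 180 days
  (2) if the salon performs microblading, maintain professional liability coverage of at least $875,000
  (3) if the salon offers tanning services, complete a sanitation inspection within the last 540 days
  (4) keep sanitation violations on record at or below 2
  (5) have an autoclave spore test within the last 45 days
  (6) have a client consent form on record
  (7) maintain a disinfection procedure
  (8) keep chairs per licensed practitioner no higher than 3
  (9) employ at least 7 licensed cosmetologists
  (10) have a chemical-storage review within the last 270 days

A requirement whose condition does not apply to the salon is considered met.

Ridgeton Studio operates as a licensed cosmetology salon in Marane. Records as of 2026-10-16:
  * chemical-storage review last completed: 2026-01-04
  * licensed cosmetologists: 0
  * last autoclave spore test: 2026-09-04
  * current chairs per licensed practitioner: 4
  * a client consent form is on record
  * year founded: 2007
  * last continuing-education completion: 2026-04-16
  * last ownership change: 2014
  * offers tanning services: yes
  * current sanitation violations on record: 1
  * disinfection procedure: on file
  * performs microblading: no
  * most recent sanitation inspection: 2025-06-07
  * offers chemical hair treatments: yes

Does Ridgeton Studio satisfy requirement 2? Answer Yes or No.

Yes

2. condition 'performs microblading' does not hold → requirement n/a → met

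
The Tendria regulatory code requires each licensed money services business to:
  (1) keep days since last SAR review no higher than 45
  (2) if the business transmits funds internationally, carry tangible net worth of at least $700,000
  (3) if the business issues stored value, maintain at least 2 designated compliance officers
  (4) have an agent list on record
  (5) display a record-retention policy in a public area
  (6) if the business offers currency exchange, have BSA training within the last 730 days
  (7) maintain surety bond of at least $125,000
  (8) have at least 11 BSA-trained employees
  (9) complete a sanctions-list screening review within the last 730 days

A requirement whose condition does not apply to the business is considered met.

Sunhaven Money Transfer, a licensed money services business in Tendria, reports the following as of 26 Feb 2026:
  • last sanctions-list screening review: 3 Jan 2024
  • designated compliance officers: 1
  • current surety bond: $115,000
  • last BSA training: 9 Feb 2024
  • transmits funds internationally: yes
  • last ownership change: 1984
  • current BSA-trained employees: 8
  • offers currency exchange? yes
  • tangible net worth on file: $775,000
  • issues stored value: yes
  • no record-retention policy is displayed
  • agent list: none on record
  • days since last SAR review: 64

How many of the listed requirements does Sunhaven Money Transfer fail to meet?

1. days since last SAR review 64 > 45 → not met
2. condition 'transmits funds internationally' holds; tangible net worth $775,000 ≥ $700,000 → met
3. condition 'issues stored value' holds; designated compliance officers 1 < 2 → not met
4. agent list absent → not met
5. record-retention policy absent → not met
6. condition 'offers currency exchange' holds; BSA training 748 days ago vs limit 730 → not met
7. surety bond $115,000 < $125,000 → not met
8. BSA-trained employees 8 < 11 → not met
9. sanctions-list screening review 785 days ago vs limit 730 → not met
Not met: 8 of 9

8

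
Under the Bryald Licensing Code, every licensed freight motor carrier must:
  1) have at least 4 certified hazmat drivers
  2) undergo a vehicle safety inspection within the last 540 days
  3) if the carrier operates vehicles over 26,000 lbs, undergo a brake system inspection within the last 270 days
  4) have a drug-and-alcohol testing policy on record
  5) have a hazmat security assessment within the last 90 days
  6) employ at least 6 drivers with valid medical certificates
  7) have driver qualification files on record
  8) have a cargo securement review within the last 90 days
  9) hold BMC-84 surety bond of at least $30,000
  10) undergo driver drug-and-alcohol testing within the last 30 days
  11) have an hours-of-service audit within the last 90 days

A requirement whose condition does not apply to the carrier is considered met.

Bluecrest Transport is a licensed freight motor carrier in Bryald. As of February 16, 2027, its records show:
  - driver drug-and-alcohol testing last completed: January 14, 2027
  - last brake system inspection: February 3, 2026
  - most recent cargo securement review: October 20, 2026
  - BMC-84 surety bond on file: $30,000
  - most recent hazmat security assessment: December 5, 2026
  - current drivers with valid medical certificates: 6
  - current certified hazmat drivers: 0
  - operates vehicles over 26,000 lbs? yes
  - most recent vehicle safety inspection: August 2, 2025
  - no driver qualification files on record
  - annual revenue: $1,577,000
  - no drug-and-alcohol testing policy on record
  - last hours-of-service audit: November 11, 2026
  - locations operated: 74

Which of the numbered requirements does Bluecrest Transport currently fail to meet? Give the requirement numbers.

1. certified hazmat drivers 0 < 4 → not met
2. vehicle safety inspection 563 days ago vs limit 540 → not met
3. condition 'operates vehicles over 26,000 lbs' holds; brake system inspection 378 days ago vs limit 270 → not met
4. drug-and-alcohol testing policy absent → not met
5. hazmat security assessment 73 days ago vs limit 90 → met
6. drivers with valid medical certificates 6 ≥ 6 → met
7. driver qualification files absent → not met
8. cargo securement review 119 days ago vs limit 90 → not met
9. BMC-84 surety bond $30,000 ≥ $30,000 → met
10. driver drug-and-alcohol testing 33 days ago vs limit 30 → not met
11. hours-of-service audit 97 days ago vs limit 90 → not met
Not met: 1, 2, 3, 4, 7, 8, 10, 11

1, 2, 3, 4, 7, 8, 10, 11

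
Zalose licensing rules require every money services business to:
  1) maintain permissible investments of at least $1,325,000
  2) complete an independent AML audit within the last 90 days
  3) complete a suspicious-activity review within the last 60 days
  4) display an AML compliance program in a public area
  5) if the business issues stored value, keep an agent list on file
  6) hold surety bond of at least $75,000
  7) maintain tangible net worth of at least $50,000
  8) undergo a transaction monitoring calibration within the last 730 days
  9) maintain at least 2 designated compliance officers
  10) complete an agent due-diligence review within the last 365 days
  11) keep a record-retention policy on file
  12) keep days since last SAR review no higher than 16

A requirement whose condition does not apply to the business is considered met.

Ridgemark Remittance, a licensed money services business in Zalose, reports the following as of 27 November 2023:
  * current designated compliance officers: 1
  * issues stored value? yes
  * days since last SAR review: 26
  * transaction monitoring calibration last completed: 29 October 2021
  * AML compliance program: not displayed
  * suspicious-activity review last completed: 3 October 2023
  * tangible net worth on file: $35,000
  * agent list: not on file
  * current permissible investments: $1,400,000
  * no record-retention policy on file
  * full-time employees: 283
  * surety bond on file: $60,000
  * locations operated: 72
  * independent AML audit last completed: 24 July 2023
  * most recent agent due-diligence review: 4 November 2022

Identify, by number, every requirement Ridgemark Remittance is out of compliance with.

1. permissible investments $1,400,000 ≥ $1,325,000 → met
2. independent AML audit 126 days ago vs limit 90 → not met
3. suspicious-activity review 55 days ago vs limit 60 → met
4. AML compliance program absent → not met
5. condition 'issues stored value' holds; agent list absent → not met
6. surety bond $60,000 < $75,000 → not met
7. tangible net worth $35,000 < $50,000 → not met
8. transaction monitoring calibration 759 days ago vs limit 730 → not met
9. designated compliance officers 1 < 2 → not met
10. agent due-diligence review 388 days ago vs limit 365 → not met
11. record-retention policy absent → not met
12. days since last SAR review 26 > 16 → not met
Not met: 2, 4, 5, 6, 7, 8, 9, 10, 11, 12

2, 4, 5, 6, 7, 8, 9, 10, 11, 12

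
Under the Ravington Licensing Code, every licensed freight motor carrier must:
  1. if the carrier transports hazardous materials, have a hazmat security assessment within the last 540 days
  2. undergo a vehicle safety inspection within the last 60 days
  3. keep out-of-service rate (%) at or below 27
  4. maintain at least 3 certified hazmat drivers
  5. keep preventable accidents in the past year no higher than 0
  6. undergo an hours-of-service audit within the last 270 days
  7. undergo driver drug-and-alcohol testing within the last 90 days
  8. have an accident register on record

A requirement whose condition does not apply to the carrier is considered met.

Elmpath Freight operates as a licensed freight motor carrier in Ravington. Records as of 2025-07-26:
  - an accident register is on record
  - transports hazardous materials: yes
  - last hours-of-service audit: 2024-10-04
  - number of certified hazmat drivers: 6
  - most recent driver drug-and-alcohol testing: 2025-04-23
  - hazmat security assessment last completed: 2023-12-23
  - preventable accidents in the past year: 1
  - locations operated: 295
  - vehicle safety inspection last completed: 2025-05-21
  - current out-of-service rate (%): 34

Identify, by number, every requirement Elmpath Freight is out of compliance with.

1. condition 'transports hazardous materials' holds; hazmat security assessment 581 days ago vs limit 540 → not met
2. vehicle safety inspection 66 days ago vs limit 60 → not met
3. out-of-service rate (%) 34 > 27 → not met
4. certified hazmat drivers 6 ≥ 3 → met
5. preventable accidents in the past year 1 > 0 → not met
6. hours-of-service audit 295 days ago vs limit 270 → not met
7. driver drug-and-alcohol testing 94 days ago vs limit 90 → not met
8. accident register present → met
Not met: 1, 2, 3, 5, 6, 7

1, 2, 3, 5, 6, 7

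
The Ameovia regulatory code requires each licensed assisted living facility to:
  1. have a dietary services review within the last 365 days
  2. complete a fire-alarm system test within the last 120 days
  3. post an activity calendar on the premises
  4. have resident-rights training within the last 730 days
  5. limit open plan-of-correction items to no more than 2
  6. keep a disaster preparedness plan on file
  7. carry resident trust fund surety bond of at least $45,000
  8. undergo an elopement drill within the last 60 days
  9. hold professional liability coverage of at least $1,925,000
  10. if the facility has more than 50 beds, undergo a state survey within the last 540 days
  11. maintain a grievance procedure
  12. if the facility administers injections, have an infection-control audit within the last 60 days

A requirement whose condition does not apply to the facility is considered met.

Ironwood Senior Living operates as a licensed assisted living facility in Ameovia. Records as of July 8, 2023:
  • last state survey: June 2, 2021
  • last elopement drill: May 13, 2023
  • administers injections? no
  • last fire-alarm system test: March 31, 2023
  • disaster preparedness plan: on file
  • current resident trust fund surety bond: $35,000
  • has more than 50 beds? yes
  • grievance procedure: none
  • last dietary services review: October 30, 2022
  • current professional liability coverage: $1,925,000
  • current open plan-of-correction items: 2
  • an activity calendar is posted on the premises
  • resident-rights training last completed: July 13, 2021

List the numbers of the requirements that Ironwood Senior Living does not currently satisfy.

1. dietary services review 251 days ago vs limit 365 → met
2. fire-alarm system test 99 days ago vs limit 120 → met
3. activity calendar present → met
4. resident-rights training 725 days ago vs limit 730 → met
5. open plan-of-correction items 2 ≤ 2 → met
6. disaster preparedness plan present → met
7. resident trust fund surety bond $35,000 < $45,000 → not met
8. elopement drill 56 days ago vs limit 60 → met
9. professional liability coverage $1,925,000 ≥ $1,925,000 → met
10. condition 'has more than 50 beds' holds; state survey 766 days ago vs limit 540 → not met
11. grievance procedure absent → not met
12. condition 'administers injections' does not hold → requirement n/a → met
Not met: 7, 10, 11

7, 10, 11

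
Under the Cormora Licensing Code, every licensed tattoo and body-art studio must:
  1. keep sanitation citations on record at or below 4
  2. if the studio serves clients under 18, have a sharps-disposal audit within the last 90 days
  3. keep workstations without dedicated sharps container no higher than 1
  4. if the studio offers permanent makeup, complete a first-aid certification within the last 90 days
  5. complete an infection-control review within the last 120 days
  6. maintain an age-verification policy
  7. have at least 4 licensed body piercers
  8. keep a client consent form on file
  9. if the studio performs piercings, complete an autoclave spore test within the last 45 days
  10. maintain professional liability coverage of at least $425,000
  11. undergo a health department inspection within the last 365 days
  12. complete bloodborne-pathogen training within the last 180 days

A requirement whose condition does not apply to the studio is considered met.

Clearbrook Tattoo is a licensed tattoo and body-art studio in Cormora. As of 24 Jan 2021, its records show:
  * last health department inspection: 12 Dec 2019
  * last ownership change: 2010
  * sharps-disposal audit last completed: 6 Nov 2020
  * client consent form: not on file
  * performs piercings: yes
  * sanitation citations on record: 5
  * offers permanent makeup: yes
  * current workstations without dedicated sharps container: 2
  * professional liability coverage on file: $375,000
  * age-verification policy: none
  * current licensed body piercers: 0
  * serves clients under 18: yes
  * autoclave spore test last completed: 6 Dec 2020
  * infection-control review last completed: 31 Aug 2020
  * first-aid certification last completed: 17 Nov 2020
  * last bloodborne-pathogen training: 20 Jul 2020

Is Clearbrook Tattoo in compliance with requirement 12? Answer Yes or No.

12. bloodborne-pathogen training 188 days ago vs limit 180 → not met

No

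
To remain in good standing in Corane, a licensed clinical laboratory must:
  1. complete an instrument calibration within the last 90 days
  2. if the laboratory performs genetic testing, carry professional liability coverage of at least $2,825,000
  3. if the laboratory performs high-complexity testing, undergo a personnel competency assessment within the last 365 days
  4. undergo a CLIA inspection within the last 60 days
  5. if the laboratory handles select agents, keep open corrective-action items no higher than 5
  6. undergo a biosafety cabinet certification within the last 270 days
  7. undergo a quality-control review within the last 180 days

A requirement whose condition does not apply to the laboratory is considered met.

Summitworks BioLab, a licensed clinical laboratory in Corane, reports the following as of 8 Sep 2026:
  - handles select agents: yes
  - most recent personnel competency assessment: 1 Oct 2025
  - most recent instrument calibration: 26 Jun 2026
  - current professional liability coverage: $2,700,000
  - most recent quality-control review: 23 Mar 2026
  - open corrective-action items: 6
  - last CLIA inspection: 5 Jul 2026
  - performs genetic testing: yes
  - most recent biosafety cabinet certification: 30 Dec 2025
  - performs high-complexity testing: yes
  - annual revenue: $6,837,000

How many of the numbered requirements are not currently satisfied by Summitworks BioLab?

1. instrument calibration 74 days ago vs limit 90 → met
2. condition 'performs genetic testing' holds; professional liability coverage $2,700,000 < $2,825,000 → not met
3. condition 'performs high-complexity testing' holds; personnel competency assessment 342 days ago vs limit 365 → met
4. CLIA inspection 65 days ago vs limit 60 → not met
5. condition 'handles select agents' holds; open corrective-action items 6 > 5 → not met
6. biosafety cabinet certification 252 days ago vs limit 270 → met
7. quality-control review 169 days ago vs limit 180 → met
Not met: 3 of 7

3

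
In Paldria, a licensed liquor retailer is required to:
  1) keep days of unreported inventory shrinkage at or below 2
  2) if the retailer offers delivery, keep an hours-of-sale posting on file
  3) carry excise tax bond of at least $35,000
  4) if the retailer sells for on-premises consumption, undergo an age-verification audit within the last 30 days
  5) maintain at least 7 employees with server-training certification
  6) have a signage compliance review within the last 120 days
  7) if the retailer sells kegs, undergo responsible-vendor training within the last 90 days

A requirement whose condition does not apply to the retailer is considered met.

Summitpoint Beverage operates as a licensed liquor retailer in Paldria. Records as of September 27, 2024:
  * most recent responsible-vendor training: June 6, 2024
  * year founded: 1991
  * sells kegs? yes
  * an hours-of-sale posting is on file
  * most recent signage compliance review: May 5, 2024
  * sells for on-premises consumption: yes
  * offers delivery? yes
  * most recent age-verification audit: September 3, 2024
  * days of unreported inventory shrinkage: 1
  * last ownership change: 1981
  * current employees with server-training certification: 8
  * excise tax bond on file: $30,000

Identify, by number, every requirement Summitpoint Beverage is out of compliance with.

3, 6, 7

1. days of unreported inventory shrinkage 1 ≤ 2 → met
2. condition 'offers delivery' holds; hours-of-sale posting present → met
3. excise tax bond $30,000 < $35,000 → not met
4. condition 'sells for on-premises consumption' holds; age-verification audit 24 days ago vs limit 30 → met
5. employees with server-training certification 8 ≥ 7 → met
6. signage compliance review 145 days ago vs limit 120 → not met
7. condition 'sells kegs' holds; responsible-vendor training 113 days ago vs limit 90 → not met
Not met: 3, 6, 7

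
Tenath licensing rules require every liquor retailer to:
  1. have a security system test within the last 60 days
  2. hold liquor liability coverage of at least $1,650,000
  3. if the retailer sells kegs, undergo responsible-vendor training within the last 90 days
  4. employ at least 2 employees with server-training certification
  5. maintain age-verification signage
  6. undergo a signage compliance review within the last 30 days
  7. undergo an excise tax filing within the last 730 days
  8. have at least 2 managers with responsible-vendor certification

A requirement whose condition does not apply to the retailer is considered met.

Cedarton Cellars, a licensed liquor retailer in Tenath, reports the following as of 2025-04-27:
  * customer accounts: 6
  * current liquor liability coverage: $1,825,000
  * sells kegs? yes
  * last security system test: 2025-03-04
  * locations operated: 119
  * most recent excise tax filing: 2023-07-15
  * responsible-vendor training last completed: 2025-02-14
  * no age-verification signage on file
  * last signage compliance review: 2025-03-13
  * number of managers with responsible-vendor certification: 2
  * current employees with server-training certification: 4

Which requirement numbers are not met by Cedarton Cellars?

1. security system test 54 days ago vs limit 60 → met
2. liquor liability coverage $1,825,000 ≥ $1,650,000 → met
3. condition 'sells kegs' holds; responsible-vendor training 72 days ago vs limit 90 → met
4. employees with server-training certification 4 ≥ 2 → met
5. age-verification signage absent → not met
6. signage compliance review 45 days ago vs limit 30 → not met
7. excise tax filing 652 days ago vs limit 730 → met
8. managers with responsible-vendor certification 2 ≥ 2 → met
Not met: 5, 6

5, 6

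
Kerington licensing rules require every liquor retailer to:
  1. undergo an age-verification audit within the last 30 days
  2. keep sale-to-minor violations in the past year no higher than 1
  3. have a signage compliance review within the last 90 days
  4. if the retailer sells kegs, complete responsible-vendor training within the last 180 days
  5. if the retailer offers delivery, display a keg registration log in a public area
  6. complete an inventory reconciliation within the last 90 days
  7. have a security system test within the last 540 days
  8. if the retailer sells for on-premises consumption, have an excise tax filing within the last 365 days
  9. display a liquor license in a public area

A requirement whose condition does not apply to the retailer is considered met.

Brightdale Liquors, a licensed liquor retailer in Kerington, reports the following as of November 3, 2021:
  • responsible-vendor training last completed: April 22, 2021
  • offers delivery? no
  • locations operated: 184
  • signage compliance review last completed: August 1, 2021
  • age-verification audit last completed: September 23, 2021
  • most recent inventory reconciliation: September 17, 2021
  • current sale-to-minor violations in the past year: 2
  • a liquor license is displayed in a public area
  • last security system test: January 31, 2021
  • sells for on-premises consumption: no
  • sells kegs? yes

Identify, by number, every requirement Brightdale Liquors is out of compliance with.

1. age-verification audit 41 days ago vs limit 30 → not met
2. sale-to-minor violations in the past year 2 > 1 → not met
3. signage compliance review 94 days ago vs limit 90 → not met
4. condition 'sells kegs' holds; responsible-vendor training 195 days ago vs limit 180 → not met
5. condition 'offers delivery' does not hold → requirement n/a → met
6. inventory reconciliation 47 days ago vs limit 90 → met
7. security system test 276 days ago vs limit 540 → met
8. condition 'sells for on-premises consumption' does not hold → requirement n/a → met
9. liquor license present → met
Not met: 1, 2, 3, 4

1, 2, 3, 4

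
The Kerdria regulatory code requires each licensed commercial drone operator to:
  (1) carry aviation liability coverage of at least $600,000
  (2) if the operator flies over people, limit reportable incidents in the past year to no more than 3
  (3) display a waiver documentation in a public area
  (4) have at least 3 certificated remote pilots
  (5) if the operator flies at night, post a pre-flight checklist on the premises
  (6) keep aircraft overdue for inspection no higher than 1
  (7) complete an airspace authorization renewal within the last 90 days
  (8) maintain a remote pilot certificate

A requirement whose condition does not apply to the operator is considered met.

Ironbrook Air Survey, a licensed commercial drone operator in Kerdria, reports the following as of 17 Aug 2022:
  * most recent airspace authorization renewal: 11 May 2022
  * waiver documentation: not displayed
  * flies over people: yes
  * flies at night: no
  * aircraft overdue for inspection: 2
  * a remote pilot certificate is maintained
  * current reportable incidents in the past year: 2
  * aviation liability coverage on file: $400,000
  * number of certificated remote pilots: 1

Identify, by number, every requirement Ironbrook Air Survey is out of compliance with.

1, 3, 4, 6, 7

1. aviation liability coverage $400,000 < $600,000 → not met
2. condition 'flies over people' holds; reportable incidents in the past year 2 ≤ 3 → met
3. waiver documentation absent → not met
4. certificated remote pilots 1 < 3 → not met
5. condition 'flies at night' does not hold → requirement n/a → met
6. aircraft overdue for inspection 2 > 1 → not met
7. airspace authorization renewal 98 days ago vs limit 90 → not met
8. remote pilot certificate present → met
Not met: 1, 3, 4, 6, 7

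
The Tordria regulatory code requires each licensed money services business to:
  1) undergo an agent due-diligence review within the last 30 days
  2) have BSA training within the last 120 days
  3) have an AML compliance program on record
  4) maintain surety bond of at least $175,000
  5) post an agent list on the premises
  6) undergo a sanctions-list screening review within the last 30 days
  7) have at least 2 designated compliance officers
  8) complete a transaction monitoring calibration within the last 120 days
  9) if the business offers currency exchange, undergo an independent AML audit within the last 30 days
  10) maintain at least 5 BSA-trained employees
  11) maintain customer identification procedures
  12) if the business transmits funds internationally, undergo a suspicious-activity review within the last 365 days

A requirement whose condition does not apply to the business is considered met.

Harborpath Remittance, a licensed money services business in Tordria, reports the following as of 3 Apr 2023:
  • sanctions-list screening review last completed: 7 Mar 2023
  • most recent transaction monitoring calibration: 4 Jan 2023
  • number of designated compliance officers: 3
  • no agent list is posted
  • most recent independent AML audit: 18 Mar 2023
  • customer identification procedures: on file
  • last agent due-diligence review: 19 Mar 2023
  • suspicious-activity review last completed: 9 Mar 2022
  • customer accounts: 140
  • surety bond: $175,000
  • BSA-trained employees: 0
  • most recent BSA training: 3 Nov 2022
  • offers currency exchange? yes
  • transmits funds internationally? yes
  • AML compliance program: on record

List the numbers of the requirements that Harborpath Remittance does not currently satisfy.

1. agent due-diligence review 15 days ago vs limit 30 → met
2. BSA training 151 days ago vs limit 120 → not met
3. AML compliance program present → met
4. surety bond $175,000 ≥ $175,000 → met
5. agent list absent → not met
6. sanctions-list screening review 27 days ago vs limit 30 → met
7. designated compliance officers 3 ≥ 2 → met
8. transaction monitoring calibration 89 days ago vs limit 120 → met
9. condition 'offers currency exchange' holds; independent AML audit 16 days ago vs limit 30 → met
10. BSA-trained employees 0 < 5 → not met
11. customer identification procedures present → met
12. condition 'transmits funds internationally' holds; suspicious-activity review 390 days ago vs limit 365 → not met
Not met: 2, 5, 10, 12

2, 5, 10, 12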